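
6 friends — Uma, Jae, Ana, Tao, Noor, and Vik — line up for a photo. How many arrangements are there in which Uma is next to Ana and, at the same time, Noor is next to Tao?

Treat {Uma,Ana} as one block (2 orders) and {Noor,Tao} as another (2 orders).
That leaves 4 units to arrange: 2 × 2 × 4! = 4 × 24 = 96.

96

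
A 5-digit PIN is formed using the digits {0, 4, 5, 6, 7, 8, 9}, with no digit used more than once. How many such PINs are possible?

With no repetition, fill the 5 digits in order: 7 choices, then 6, down to 3.
7 × 6 × 5 × 4 × 3 = 2520.

2520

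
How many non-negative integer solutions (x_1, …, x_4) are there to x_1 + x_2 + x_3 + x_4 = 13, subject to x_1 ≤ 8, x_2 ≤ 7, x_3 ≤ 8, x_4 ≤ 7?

Without the upper bounds there are C(16,3) = 560 ways to split 13 among 4 variables.
Subtract solutions that violate a single cap (substitute x_i' = x_i − (cap_i+1)): x_1 ≥ 9 gives C(7,3) = 35; x_2 ≥ 8 gives C(8,3) = 56; x_3 ≥ 9 gives C(7,3) = 35; x_4 ≥ 8 gives C(8,3) = 56. Together 182.
No two caps can be exceeded simultaneously, so the pair terms are all 0.
By inclusion–exclusion the count is 560 − 182 + 0 = 378.

378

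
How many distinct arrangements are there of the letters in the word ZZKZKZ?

The 6 letters of ZZKZKZ have repeats: K appearing twice and Z appearing 4 times.
Dividing 6! = 720 by 4!·2! = 48 for the repeated letters gives 15.

15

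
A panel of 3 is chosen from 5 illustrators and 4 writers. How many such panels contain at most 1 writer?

Split by how many writers are chosen (0 through 1).
Sum: C(4,0)·C(5,3) + C(4,1)·C(5,2) = 10 + 40 = 50.

50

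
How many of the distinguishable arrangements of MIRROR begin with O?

Fix O in the first position and arrange the remaining 5 letters.
Those 5 letters have R appearing 3 times, giving (5)!/(3!) = 20.

20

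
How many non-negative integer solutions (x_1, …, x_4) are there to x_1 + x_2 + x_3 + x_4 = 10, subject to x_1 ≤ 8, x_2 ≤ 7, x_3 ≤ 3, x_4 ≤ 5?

154

By stars and bars, unrestricted non-negative solutions to x_1+…+x_4 = 10 number C(10+3,3) = 286.
Subtract solutions that violate a single cap (substitute x_i' = x_i − (cap_i+1)): x_1 ≥ 9 gives C(4,3) = 4; x_2 ≥ 8 gives C(5,3) = 10; x_3 ≥ 4 gives C(9,3) = 84; x_4 ≥ 6 gives C(7,3) = 35. Together 133.
Add back pairs where two caps are both exceeded: 0 + 0 + 0 + 0 + 0 + 1 = 1.
By inclusion–exclusion the count is 286 − 133 + 1 = 154.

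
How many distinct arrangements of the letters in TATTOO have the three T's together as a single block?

12

Treat the 3 copies of T as a single block. The multiset to arrange is then {TTT, A, O, O}, 4 items in all.
That gives (4)!/(2!) = 12 arrangements.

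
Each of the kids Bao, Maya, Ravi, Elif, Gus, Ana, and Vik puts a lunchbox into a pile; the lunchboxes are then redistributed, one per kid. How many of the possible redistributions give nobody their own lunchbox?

1854

Let Aᵢ be the assignments in which kid i gets their own lunchbox. We want the size of the complement of A₁∪…∪A_7.
By inclusion–exclusion this is Σ_{j=0}^{7} (−1)^j C(7,j)·(7−j)!.
Computing: 5040 − 5040 + 2520 − 840 + 210 − 42 + 7 − 1 = 1854.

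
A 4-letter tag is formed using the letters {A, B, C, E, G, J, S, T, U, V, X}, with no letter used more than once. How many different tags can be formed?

7920

Choose and order 4 of the 11 symbols: the first letter has 11 options, the next 10, then 9, 8.
11 × 10 × 9 × 8 = 7920.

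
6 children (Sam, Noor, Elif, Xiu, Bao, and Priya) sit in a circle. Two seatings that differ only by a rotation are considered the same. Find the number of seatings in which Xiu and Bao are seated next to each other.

Glue Xiu and Bao into a block (2 internal orders). Seating 5 units around a circle gives (4)! arrangements.
So 2 × (4)! = 2 × 24 = 48.

48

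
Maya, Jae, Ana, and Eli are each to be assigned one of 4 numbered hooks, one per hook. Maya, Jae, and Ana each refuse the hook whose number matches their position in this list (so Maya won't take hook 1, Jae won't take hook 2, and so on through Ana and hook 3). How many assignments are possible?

Let Aᵢ (for i ∈ {1, 2, 3}) be the placements that put person i in their forbidden hook. Any j of these fix j positions, leaving (4−j)! ways to fill the rest, and there are C(3,j) ways to pick which j.
By inclusion–exclusion, the number of valid placements is Σ_{j=0}^{3} (−1)^j C(3,j)·(4−j)!.
Computing: 24 − 18 + 6 − 1 = 11.

11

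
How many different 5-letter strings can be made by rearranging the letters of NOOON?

The 5 letters of NOOON have repeats: N appearing twice and O appearing 3 times.
The number of distinct arrangements is 5!/(3!·2!) = 120/12 = 10.

10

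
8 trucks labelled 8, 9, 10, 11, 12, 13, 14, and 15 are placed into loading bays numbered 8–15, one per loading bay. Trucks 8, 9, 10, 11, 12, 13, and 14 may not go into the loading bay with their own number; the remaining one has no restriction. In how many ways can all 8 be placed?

Let Aᵢ (for 8 ≤ i ≤ 14) be the placements that put truck i in its forbidden loading bay. Any j of these fix j positions, leaving (8−j)! ways to fill the rest, and there are C(7,j) ways to pick which j.
By inclusion–exclusion, the number of valid placements is Σ_{j=0}^{7} (−1)^j C(7,j)·(8−j)!.
Computing: 40320 − 35280 + 15120 − 4200 + 840 − 126 + 14 − 1 = 16687.

16687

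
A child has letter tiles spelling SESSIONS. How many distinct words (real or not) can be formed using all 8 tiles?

1680

SESSIONS has 8 letters with S appearing 4 times.
So there are 8! / (4!) = 1680 distinguishable arrangements.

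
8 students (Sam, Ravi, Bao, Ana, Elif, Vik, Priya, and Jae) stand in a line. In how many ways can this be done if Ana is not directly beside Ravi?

30240

Of the 8! = 40320 arrangements, those with Ana and Ravi adjacent number 2 × 7! = 10080 (treat the pair as a block with 2 internal orders).
So 40320 − 10080 = 30240 arrangements keep them apart.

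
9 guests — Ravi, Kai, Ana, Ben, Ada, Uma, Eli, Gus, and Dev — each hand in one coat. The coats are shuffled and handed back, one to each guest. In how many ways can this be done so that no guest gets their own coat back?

133496

Count assignments avoiding every fixed point. For any j of the 9 guests fixed to their own coat, the other 9−j can be arranged in (9−j)! ways.
By inclusion–exclusion this is Σ_{j=0}^{9} (−1)^j C(9,j)·(9−j)!.
Computing: 362880 − 362880 + 181440 − 60480 + 15120 − 3024 + 504 − 72 + 9 − 1 = 133496.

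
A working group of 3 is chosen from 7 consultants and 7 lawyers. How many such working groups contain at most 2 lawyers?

329

Split by how many lawyers are chosen (0 through 2).
Sum: C(7,0)·C(7,3) + C(7,1)·C(7,2) + C(7,2)·C(7,1) = 35 + 147 + 147 = 329.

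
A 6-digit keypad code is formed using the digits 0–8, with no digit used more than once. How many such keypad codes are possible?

This is a permutation of 6 out of 9: P(9,6) = 9!/3!.
That product is 9 × 8 × 7 × 6 × 5 × 4 = 60480.

60480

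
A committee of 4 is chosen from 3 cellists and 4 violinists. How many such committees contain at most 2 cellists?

31

Split by how many cellists are chosen (0 through 2).
Sum: C(3,0)·C(4,4) + C(3,1)·C(4,3) + C(3,2)·C(4,2) = 1 + 12 + 18 = 31.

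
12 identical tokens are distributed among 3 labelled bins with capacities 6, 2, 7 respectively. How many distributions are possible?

By stars and bars, unrestricted non-negative solutions to x_1+…+x_3 = 12 number C(12+2,2) = 91.
Subtract solutions that violate a single cap (substitute x_i' = x_i − (cap_i+1)): x_1 ≥ 7 gives C(7,2) = 21; x_2 ≥ 3 gives C(11,2) = 55; x_3 ≥ 8 gives C(6,2) = 15. Together 91.
Add back pairs where two caps are both exceeded: 6 + 0 + 3 = 9.
By inclusion–exclusion the count is 91 − 91 + 9 = 9.

9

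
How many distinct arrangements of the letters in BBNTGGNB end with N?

420

Fix N in the last position and arrange the remaining 7 letters.
Those 7 letters have B appearing 3 times and G appearing twice, giving (7)!/(3!·2!) = 420.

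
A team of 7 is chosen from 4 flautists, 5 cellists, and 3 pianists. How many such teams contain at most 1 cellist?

36

Split by how many cellists are chosen (0 through 1).
Sum: C(5,0)·C(7,7) + C(5,1)·C(7,6) = 1 + 35 = 36.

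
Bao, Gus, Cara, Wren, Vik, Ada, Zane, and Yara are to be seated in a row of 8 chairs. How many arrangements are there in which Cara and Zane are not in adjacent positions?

There are 8! = 40320 arrangements in all. If Cara and Zane are adjacent, merging them into one block gives 2·(7)! = 10080 arrangements.
Complementary counting: 40320 − 10080 = 30240.

30240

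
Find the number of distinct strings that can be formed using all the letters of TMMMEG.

TMMMEG has 6 letters with M appearing 3 times.
The number of distinct arrangements is 6!/(3!) = 720/6 = 120.

120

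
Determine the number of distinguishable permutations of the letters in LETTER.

180

LETTER has 6 letters with E appearing twice and T appearing twice.
So there are 6! / (2!·2!) = 180 distinguishable arrangements.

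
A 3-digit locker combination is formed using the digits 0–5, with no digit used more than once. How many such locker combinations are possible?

120

Choose and order 3 of the 6 symbols: the first digit has 6 options, the next 5, then 4.
That product is 6 × 5 × 4 = 120.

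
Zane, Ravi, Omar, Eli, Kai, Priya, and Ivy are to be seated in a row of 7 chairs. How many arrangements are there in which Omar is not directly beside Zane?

Of the 7! = 5040 arrangements, those with Omar and Zane adjacent number 2 × 6! = 1440 (treat the pair as a block with 2 internal orders).
Complementary counting: 5040 − 1440 = 3600.

3600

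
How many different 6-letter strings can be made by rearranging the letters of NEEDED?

60

Letter multiplicities in NEEDED: D×2, E×3, N×1.
Dividing 6! = 720 by 3!·2! = 12 for the repeated letters gives 60.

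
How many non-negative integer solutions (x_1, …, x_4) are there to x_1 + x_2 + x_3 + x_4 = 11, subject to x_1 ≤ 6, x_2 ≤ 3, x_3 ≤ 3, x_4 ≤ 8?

101

By stars and bars, unrestricted non-negative solutions to x_1+…+x_4 = 11 number C(11+3,3) = 364.
Subtract solutions that violate a single cap (substitute x_i' = x_i − (cap_i+1)): x_1 ≥ 7 gives C(7,3) = 35; x_2 ≥ 4 gives C(10,3) = 120; x_3 ≥ 4 gives C(10,3) = 120; x_4 ≥ 9 gives C(5,3) = 10. Together 285.
Add back pairs where two caps are both exceeded: 1 + 1 + 0 + 20 + 0 + 0 = 22.
By inclusion–exclusion the count is 364 − 285 + 22 = 101.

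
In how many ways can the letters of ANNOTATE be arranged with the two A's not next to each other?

Total arrangements of ANNOTATE: 8!/(2!·2!·2!) = 5040.
If the two A's are adjacent, glue them into one block, leaving 7 items to arrange: (7)!/(2!·2!) = 1260 ways.
Subtracting, 5040 − 1260 = 3780 arrangements keep the A's apart.

3780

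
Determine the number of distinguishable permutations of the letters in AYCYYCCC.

Letter multiplicities in AYCYYCCC: A×1, C×4, Y×3.
Dividing 8! = 40320 by 4!·3! = 144 for the repeated letters gives 280.

280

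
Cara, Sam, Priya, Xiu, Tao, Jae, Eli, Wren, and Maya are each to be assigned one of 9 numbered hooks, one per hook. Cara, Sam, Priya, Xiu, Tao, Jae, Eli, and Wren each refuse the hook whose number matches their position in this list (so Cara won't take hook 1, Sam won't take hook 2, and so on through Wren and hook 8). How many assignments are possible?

148329

Let Aᵢ (for 1 ≤ i ≤ 8) be the placements that put person i in their forbidden hook. Any j of these fix j positions, leaving (9−j)! ways to fill the rest, and there are C(8,j) ways to pick which j.
By inclusion–exclusion, the number of valid placements is Σ_{j=0}^{8} (−1)^j C(8,j)·(9−j)!.
Computing: 362880 − 322560 + 141120 − 40320 + 8400 − 1344 + 168 − 16 + 1 = 148329.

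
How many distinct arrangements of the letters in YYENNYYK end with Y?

420

Fix Y in the last position and arrange the remaining 7 letters.
Those 7 letters have N appearing twice and Y appearing 3 times, giving (7)!/(3!·2!) = 420.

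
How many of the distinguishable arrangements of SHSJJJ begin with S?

With the first slot taken by S, it remains to arrange the other 5 letters (HSJJJ).
Those 5 letters have J appearing 3 times, giving (5)!/(3!) = 20.

20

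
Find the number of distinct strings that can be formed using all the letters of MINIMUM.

420

The 7 letters of MINIMUM have repeats: I appearing twice and M appearing 3 times.
Dividing 7! = 5040 by 3!·2! = 12 for the repeated letters gives 420.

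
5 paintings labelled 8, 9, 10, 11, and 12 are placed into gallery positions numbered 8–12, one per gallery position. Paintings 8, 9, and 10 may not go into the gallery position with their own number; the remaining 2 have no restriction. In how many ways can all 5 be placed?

Let Aᵢ (for i ∈ {8, 9, 10}) be the placements that put painting i in its forbidden gallery position. Any j of these fix j positions, leaving (5−j)! ways to fill the rest, and there are C(3,j) ways to pick which j.
By inclusion–exclusion, the number of valid placements is Σ_{j=0}^{3} (−1)^j C(3,j)·(5−j)!.
Computing: 120 − 72 + 18 − 2 = 64.

64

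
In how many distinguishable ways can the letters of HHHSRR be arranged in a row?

Letter multiplicities in HHHSRR: H×3, R×2, S×1.
Dividing 6! = 720 by 3!·2! = 12 for the repeated letters gives 60.

60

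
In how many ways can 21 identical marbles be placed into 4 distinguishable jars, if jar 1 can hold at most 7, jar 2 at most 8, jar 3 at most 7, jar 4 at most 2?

Ignoring the caps, the number of non-negative solutions to x_1+…+x_4 = 21 is C(24,3) = 2024.
Subtract solutions that violate a single cap (substitute x_i' = x_i − (cap_i+1)): x_1 ≥ 8 gives C(16,3) = 560; x_2 ≥ 9 gives C(15,3) = 455; x_3 ≥ 8 gives C(16,3) = 560; x_4 ≥ 3 gives C(21,3) = 1330. Together 2905.
Add back pairs where two caps are both exceeded: 35 + 56 + 286 + 35 + 220 + 286 = 918.
Subtract triples: 0 + 4 + 10 + 4 = 18.
By inclusion–exclusion the count is 2024 − 2905 + 918 − 18 = 19.

19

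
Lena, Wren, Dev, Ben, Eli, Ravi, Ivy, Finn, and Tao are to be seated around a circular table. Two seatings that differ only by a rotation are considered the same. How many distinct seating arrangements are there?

40320

Fix one person's seat to break rotational symmetry; the remaining 8 people can be arranged in (8)! = 40320 ways.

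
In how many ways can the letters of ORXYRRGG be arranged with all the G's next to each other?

Treat the 2 copies of G as a single block. The multiset to arrange is then {GG, O, R, R, R, X, Y}, 7 items in all.
That gives (7)!/(3!) = 840 arrangements.

840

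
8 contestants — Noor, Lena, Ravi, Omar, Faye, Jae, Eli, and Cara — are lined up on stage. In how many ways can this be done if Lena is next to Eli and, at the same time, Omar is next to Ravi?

2880

Treat {Lena,Eli} as one block (2 orders) and {Omar,Ravi} as another (2 orders).
That leaves 6 units to arrange: 2 × 2 × 6! = 4 × 720 = 2880.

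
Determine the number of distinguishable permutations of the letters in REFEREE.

The 7 letters of REFEREE have repeats: E appearing 4 times and R appearing twice.
The number of distinct arrangements is 7!/(4!·2!) = 5040/48 = 105.

105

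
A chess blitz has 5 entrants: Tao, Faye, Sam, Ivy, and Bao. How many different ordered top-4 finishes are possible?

120

This is an ordered selection of 4 from 5: P(5,4).
That gives 5 × 4 × 3 × 2 = 120.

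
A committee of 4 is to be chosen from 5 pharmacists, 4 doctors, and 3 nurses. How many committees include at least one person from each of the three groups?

270

With no constraint there are C(12,4) = 495 possible selections.
Subtract selections that omit an entire group: no pharmacists → C(7,4) = 35; no doctors → C(8,4) = 70; no nurses → C(9,4) = 126.
Add back selections omitting two groups (i.e. drawn from a single group): C(5,4) + C(4,4) + C(3,4) = 6.
By inclusion–exclusion: 495 − 231 + 6 = 270.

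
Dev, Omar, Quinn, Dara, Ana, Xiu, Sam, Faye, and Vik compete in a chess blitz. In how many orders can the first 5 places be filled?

There are 9 choices for 1st place, 8 for 2nd, and so on down to 5 for position 5.
That gives 9 × 8 × 7 × 6 × 5 = 15120.

15120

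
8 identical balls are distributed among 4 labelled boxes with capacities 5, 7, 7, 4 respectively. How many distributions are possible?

133

Without the upper bounds there are C(11,3) = 165 ways to split 8 among 4 boxes.
Subtract solutions that violate a single cap (substitute x_i' = x_i − (cap_i+1)): x_1 ≥ 6 gives C(5,3) = 10; x_2 ≥ 8 gives C(3,3) = 1; x_3 ≥ 8 gives C(3,3) = 1; x_4 ≥ 5 gives C(6,3) = 20. Together 32.
No two caps can be exceeded simultaneously, so the pair terms are all 0.
By inclusion–exclusion the count is 165 − 32 + 0 = 133.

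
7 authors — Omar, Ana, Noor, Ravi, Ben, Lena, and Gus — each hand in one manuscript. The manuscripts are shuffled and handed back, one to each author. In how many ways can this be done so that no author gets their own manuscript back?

1854

Let Aᵢ be the assignments in which author i gets their own manuscript. We want the size of the complement of A₁∪…∪A_7.
By inclusion–exclusion this is Σ_{j=0}^{7} (−1)^j C(7,j)·(7−j)!.
Computing: 5040 − 5040 + 2520 − 840 + 210 − 42 + 7 − 1 = 1854.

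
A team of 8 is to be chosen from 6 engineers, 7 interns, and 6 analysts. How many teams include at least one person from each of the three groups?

72513

Unrestricted: C(19,8) = 75582 ways to pick any 8 of the 19.
Subtract selections that omit an entire group: no engineers → C(13,8) = 1287; no interns → C(12,8) = 495; no analysts → C(13,8) = 1287.
Add back selections omitting two groups (i.e. drawn from a single group): C(6,8) + C(7,8) + C(6,8) = 0.
By inclusion–exclusion: 75582 − 3069 + 0 = 72513.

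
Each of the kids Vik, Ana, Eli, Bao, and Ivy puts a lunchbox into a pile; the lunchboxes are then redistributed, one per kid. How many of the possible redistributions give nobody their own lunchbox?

44

Count assignments avoiding every fixed point. For any j of the 5 kids fixed to their own lunchbox, the other 5−j can be arranged in (5−j)! ways.
By inclusion–exclusion this is Σ_{j=0}^{5} (−1)^j C(5,j)·(5−j)!.
Computing: 120 − 120 + 60 − 20 + 5 − 1 = 44.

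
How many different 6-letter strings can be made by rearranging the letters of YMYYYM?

YMYYYM has 6 letters with M appearing twice and Y appearing 4 times.
Dividing 6! = 720 by 4!·2! = 48 for the repeated letters gives 15.

15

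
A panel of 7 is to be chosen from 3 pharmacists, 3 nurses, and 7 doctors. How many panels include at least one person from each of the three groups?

1477

With no constraint there are C(13,7) = 1716 possible selections.
Selections missing a whole group: no pharmacists → C(10,7) = 120; no nurses → C(10,7) = 120; no doctors → C(6,7) = 0.
Add back selections omitting two groups (i.e. drawn from a single group): C(3,7) + C(3,7) + C(7,7) = 1.
By inclusion–exclusion: 1716 − 240 + 1 = 1477.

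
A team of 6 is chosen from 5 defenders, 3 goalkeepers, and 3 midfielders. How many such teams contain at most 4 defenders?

456

Split by how many defenders are chosen (0 through 4).
Sum: C(5,0)·C(6,6) + C(5,1)·C(6,5) + C(5,2)·C(6,4) + C(5,3)·C(6,3) + C(5,4)·C(6,2) = 1 + 30 + 150 + 200 + 75 = 456.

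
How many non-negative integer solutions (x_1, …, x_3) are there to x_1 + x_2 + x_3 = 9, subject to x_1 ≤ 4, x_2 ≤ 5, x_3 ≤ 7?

27

Ignoring the caps, the number of non-negative solutions to x_1+…+x_3 = 9 is C(11,2) = 55.
Subtract solutions that violate a single cap (substitute x_i' = x_i − (cap_i+1)): x_1 ≥ 5 gives C(6,2) = 15; x_2 ≥ 6 gives C(5,2) = 10; x_3 ≥ 8 gives C(3,2) = 3. Together 28.
No two caps can be exceeded simultaneously, so the pair terms are all 0.
By inclusion–exclusion the count is 55 − 28 + 0 = 27.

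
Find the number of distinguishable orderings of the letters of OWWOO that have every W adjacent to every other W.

4

Treat the 2 copies of W as a single block. The multiset to arrange is then {WW, O, O, O}, 4 items in all.
That gives (4)!/(3!) = 4 arrangements.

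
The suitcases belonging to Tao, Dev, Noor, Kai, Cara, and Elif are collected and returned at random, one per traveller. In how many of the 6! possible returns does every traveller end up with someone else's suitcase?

Let Aᵢ be the assignments in which traveller i gets their own suitcase. We want the size of the complement of A₁∪…∪A_6.
By inclusion–exclusion this is Σ_{j=0}^{6} (−1)^j C(6,j)·(6−j)!.
Computing: 720 − 720 + 360 − 120 + 30 − 6 + 1 = 265.

265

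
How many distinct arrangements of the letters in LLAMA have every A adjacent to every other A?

Treat the 2 copies of A as a single block. The multiset to arrange is then {AA, L, L, M}, 4 items in all.
That gives (4)!/(2!) = 12 arrangements.

12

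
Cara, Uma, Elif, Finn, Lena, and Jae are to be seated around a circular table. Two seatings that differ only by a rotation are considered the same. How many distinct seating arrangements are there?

120

Fix one person's seat to break rotational symmetry; the remaining 5 people can be arranged in (5)! = 120 ways.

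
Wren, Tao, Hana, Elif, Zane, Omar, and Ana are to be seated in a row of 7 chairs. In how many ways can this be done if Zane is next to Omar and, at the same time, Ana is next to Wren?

480

Treat {Zane,Omar} as one block (2 orders) and {Ana,Wren} as another (2 orders).
That leaves 5 units to arrange: 2 × 2 × 5! = 4 × 120 = 480.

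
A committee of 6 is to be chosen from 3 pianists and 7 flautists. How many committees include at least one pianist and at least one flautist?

Total 6-person selections from all 10: C(10,6) = 210.
Selections missing a whole group: no pianists → C(7,6) = 7; no flautists → C(3,6) = 0.
Both groups omitted at once is impossible, so 210 − 7 = 203.

203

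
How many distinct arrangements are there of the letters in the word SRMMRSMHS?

The 9 letters of SRMMRSMHS have repeats: M appearing 3 times, R appearing twice, and S appearing 3 times.
The number of distinct arrangements is 9!/(3!·3!·2!) = 362880/72 = 5040.

5040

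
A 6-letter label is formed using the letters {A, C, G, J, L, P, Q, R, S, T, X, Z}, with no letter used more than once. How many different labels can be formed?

665280

Choose and order 6 of the 12 symbols: the first letter has 12 options, the next 11, and so on down to 7.
That product is 12 × 11 × 10 × 9 × 8 × 7 = 665280.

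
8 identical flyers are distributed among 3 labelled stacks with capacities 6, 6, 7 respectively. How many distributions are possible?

38

By stars and bars, unrestricted non-negative solutions to x_1+…+x_3 = 8 number C(8+2,2) = 45.
Subtract solutions that violate a single cap (substitute x_i' = x_i − (cap_i+1)): x_1 ≥ 7 gives C(3,2) = 3; x_2 ≥ 7 gives C(3,2) = 3; x_3 ≥ 8 gives C(2,2) = 1. Together 7.
No two caps can be exceeded simultaneously, so the pair terms are all 0.
By inclusion–exclusion the count is 45 − 7 + 0 = 38.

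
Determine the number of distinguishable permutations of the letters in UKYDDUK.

630

Letter multiplicities in UKYDDUK: D×2, K×2, U×2, Y×1.
The number of distinct arrangements is 7!/(2!·2!·2!) = 5040/8 = 630.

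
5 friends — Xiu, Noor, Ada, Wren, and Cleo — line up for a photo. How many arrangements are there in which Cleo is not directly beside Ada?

Of the 5! = 120 arrangements, those with Cleo and Ada adjacent number 2 × 4! = 48 (treat the pair as a block with 2 internal orders).
So 120 − 48 = 72 arrangements keep them apart.

72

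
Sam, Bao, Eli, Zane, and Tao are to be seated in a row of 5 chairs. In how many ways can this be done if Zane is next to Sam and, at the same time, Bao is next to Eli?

Treat {Zane,Sam} as one block (2 orders) and {Bao,Eli} as another (2 orders).
That leaves 3 units to arrange: 2 × 2 × 3! = 4 × 6 = 24.

24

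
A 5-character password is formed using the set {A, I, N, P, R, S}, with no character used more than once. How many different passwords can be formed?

720

With no repetition, fill the 5 characters in order: 6 choices, then 5, down to 2.
6 × 5 × 4 × 3 × 2 = 720.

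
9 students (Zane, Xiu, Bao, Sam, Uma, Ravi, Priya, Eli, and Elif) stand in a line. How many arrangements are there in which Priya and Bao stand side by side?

Place the 7 others and the Priya-Bao pair as 8 objects in a line; the pair has 2 internal arrangements.
That gives 2 × 8! = 2 × 40320 = 80640.

80640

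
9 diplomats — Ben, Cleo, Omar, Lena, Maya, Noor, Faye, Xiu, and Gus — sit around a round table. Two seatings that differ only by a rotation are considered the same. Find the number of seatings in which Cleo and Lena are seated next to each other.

Treat {Cleo, Lena} as one unit (2 internal orders) and seat the resulting 8 units around the table: (7)! circular arrangements.
So 2 × (7)! = 2 × 5040 = 10080.

10080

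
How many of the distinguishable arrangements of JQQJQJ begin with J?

10

Fix J in the first position and arrange the remaining 5 letters.
Those 5 letters have J appearing twice and Q appearing 3 times, giving (5)!/(3!·2!) = 10.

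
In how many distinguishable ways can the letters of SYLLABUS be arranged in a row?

The 8 letters of SYLLABUS have repeats: L appearing twice and S appearing twice.
The number of distinct arrangements is 8!/(2!·2!) = 40320/4 = 10080.

10080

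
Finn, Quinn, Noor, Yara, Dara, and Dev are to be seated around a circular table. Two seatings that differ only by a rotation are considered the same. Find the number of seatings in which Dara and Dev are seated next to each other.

Treat {Dara, Dev} as one unit (2 internal orders) and seat the resulting 5 units around the table: (4)! circular arrangements.
So 2 × (4)! = 2 × 24 = 48.

48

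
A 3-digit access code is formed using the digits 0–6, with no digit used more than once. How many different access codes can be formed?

Choose and order 3 of the 7 symbols: the first digit has 7 options, the next 6, then 5.
7 × 6 × 5 = 210.

210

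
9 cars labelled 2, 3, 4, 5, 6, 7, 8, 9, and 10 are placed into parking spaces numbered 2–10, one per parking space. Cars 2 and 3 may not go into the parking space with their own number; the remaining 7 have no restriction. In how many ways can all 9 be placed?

Let Aᵢ (for i ∈ {2, 3}) be the placements that put car i in its forbidden parking space. Any j of these fix j positions, leaving (9−j)! ways to fill the rest, and there are C(2,j) ways to pick which j.
By inclusion–exclusion, the number of valid placements is Σ_{j=0}^{2} (−1)^j C(2,j)·(9−j)!.
Computing: 362880 − 80640 + 5040 = 287280.

287280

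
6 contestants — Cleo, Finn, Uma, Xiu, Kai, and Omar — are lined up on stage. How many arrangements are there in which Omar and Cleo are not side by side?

Of the 6! = 720 arrangements, those with Omar and Cleo adjacent number 2 × 5! = 240 (treat the pair as a block with 2 internal orders).
Complementary counting: 720 − 240 = 480.

480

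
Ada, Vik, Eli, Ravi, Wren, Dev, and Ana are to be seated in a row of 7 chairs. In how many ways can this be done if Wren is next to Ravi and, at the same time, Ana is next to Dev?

480

Treat {Wren,Ravi} as one block (2 orders) and {Ana,Dev} as another (2 orders).
That leaves 5 units to arrange: 2 × 2 × 5! = 4 × 120 = 480.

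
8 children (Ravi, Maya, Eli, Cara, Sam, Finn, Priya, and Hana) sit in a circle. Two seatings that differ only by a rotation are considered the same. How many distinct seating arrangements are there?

5040

Around a circle, 8 distinct people have 8!/8 = (7)! = 5040 rotationally distinct seatings.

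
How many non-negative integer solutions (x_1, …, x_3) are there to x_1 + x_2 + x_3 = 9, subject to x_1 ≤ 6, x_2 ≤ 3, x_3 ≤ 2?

By stars and bars, unrestricted non-negative solutions to x_1+…+x_3 = 9 number C(9+2,2) = 55.
Subtract solutions that violate a single cap (substitute x_i' = x_i − (cap_i+1)): x_1 ≥ 7 gives C(4,2) = 6; x_2 ≥ 4 gives C(7,2) = 21; x_3 ≥ 3 gives C(8,2) = 28. Together 55.
Add back pairs where two caps are both exceeded: 0 + 0 + 6 = 6.
By inclusion–exclusion the count is 55 − 55 + 6 = 6.

6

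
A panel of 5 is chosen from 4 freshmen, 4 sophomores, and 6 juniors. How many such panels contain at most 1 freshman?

1092

Split by how many freshmen are chosen (0 through 1).
Sum: C(4,0)·C(10,5) + C(4,1)·C(10,4) = 252 + 840 = 1092.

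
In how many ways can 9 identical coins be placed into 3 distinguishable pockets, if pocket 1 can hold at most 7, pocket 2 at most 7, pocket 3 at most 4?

Ignoring the caps, the number of non-negative solutions to x_1+…+x_3 = 9 is C(11,2) = 55.
Subtract solutions that violate a single cap (substitute x_i' = x_i − (cap_i+1)): x_1 ≥ 8 gives C(3,2) = 3; x_2 ≥ 8 gives C(3,2) = 3; x_3 ≥ 5 gives C(6,2) = 15. Together 21.
No two caps can be exceeded simultaneously, so the pair terms are all 0.
By inclusion–exclusion the count is 55 − 21 + 0 = 34.

34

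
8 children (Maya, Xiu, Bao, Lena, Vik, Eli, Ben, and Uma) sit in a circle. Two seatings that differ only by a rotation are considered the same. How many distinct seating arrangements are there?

5040

Seat Maya anywhere (absorbing the rotational symmetry), then permute the other 7: (7)! = 5040.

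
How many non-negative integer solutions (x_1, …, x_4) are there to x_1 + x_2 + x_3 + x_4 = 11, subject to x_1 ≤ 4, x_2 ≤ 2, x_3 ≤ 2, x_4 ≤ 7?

Ignoring the caps, the number of non-negative solutions to x_1+…+x_4 = 11 is C(14,3) = 364.
Subtract solutions that violate a single cap (substitute x_i' = x_i − (cap_i+1)): x_1 ≥ 5 gives C(9,3) = 84; x_2 ≥ 3 gives C(11,3) = 165; x_3 ≥ 3 gives C(11,3) = 165; x_4 ≥ 8 gives C(6,3) = 20. Together 434.
Add back pairs where two caps are both exceeded: 20 + 20 + 0 + 56 + 1 + 1 = 98.
Subtract triples: 1 + 0 + 0 + 0 = 1.
By inclusion–exclusion the count is 364 − 434 + 98 − 1 = 27.

27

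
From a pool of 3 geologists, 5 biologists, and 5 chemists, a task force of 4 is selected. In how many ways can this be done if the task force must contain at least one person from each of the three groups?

Unrestricted: C(13,4) = 715 ways to pick any 4 of the 13.
Selections missing a whole group: no geologists → C(10,4) = 210; no biologists → C(8,4) = 70; no chemists → C(8,4) = 70.
Add back selections omitting two groups (i.e. drawn from a single group): C(3,4) + C(5,4) + C(5,4) = 10.
By inclusion–exclusion: 715 − 350 + 10 = 375.

375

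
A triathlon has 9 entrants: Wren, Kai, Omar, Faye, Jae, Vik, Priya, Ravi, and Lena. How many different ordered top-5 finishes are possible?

15120

This is an ordered selection of 5 from 9: P(9,5).
That gives 9 × 8 × 7 × 6 × 5 = 15120.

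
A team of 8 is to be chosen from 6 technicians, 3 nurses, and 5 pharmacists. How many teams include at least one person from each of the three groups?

2828

Total 8-person selections from all 14: C(14,8) = 3003.
Subtract selections that omit an entire group: no technicians → C(8,8) = 1; no nurses → C(11,8) = 165; no pharmacists → C(9,8) = 9.
Add back selections omitting two groups (i.e. drawn from a single group): C(6,8) + C(3,8) + C(5,8) = 0.
By inclusion–exclusion: 3003 − 175 + 0 = 2828.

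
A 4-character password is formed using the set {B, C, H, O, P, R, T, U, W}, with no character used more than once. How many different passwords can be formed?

This is a permutation of 4 out of 9: P(9,4) = 9!/5!.
That product is 9 × 8 × 7 × 6 = 3024.

3024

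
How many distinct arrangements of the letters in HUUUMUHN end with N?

Fix N in the last position and arrange the remaining 7 letters.
Those 7 letters have H appearing twice and U appearing 4 times, giving (7)!/(4!·2!) = 105.

105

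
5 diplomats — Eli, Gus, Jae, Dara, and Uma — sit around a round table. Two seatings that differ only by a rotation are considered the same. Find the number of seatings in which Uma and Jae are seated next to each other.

12

Treat {Uma, Jae} as one unit (2 internal orders) and seat the resulting 4 units around the table: (3)! circular arrangements.
So 2 × (3)! = 2 × 6 = 12.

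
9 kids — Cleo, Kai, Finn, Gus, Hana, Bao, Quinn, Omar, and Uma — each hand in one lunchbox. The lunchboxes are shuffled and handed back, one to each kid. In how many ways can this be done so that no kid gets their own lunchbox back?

Count assignments avoiding every fixed point. For any j of the 9 kids fixed to their own lunchbox, the other 9−j can be arranged in (9−j)! ways.
By inclusion–exclusion this is Σ_{j=0}^{9} (−1)^j C(9,j)·(9−j)!.
Computing: 362880 − 362880 + 181440 − 60480 + 15120 − 3024 + 504 − 72 + 9 − 1 = 133496.

133496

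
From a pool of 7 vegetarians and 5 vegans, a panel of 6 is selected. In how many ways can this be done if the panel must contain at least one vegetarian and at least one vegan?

Total 6-person selections from all 12: C(12,6) = 924.
Selections missing a whole group: no vegetarians → C(5,6) = 0; no vegans → C(7,6) = 7.
Both groups omitted at once is impossible, so 924 − 7 = 917.

917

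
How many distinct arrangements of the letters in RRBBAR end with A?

With the last slot taken by A, it remains to arrange the other 5 letters (RRBBR).
Those 5 letters have B appearing twice and R appearing 3 times, giving (5)!/(3!·2!) = 10.

10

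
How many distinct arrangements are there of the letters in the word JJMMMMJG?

JJMMMMJG has 8 letters with J appearing 3 times and M appearing 4 times.
So there are 8! / (4!·3!) = 280 distinguishable arrangements.

280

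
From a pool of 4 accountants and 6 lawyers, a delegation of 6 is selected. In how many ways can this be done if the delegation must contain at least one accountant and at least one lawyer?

209

Total 6-person selections from all 10: C(10,6) = 210.
Selections missing a whole group: no accountants → C(6,6) = 1; no lawyers → C(4,6) = 0.
Both groups omitted at once is impossible, so 210 − 1 = 209.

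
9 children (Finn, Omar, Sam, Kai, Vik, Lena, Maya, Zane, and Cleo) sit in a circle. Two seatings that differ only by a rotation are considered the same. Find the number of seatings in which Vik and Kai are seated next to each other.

Treat {Vik, Kai} as one unit (2 internal orders) and seat the resulting 8 units around the table: (7)! circular arrangements.
So 2 × (7)! = 2 × 5040 = 10080.

10080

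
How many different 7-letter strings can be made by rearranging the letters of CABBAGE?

1260

CABBAGE has 7 letters with A appearing twice and B appearing twice.
So there are 7! / (2!·2!) = 1260 distinguishable arrangements.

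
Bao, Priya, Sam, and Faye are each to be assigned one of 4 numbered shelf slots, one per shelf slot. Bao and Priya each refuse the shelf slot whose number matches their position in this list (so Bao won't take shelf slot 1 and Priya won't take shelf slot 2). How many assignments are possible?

Let Aᵢ (for i ∈ {1, 2}) be the placements that put person i in their forbidden shelf slot. Any j of these fix j positions, leaving (4−j)! ways to fill the rest, and there are C(2,j) ways to pick which j.
By inclusion–exclusion, the number of valid placements is Σ_{j=0}^{2} (−1)^j C(2,j)·(4−j)!.
Computing: 24 − 12 + 2 = 14.

14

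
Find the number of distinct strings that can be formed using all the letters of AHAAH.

10

The 5 letters of AHAAH have repeats: A appearing 3 times and H appearing twice.
The number of distinct arrangements is 5!/(3!·2!) = 120/12 = 10.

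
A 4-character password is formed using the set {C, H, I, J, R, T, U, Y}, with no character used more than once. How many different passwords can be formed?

1680

This is a permutation of 4 out of 8: P(8,4) = 8!/4!.
8 × 7 × 6 × 5 = 1680.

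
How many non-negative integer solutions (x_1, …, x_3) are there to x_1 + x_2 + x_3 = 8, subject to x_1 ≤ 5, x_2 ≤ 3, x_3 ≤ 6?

21

By stars and bars, unrestricted non-negative solutions to x_1+…+x_3 = 8 number C(8+2,2) = 45.
Subtract solutions that violate a single cap (substitute x_i' = x_i − (cap_i+1)): x_1 ≥ 6 gives C(4,2) = 6; x_2 ≥ 4 gives C(6,2) = 15; x_3 ≥ 7 gives C(3,2) = 3. Together 24.
No two caps can be exceeded simultaneously, so the pair terms are all 0.
By inclusion–exclusion the count is 45 − 24 + 0 = 21.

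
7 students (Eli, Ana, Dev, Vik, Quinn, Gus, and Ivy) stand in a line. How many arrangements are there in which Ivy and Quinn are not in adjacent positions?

Of the 7! = 5040 arrangements, those with Ivy and Quinn adjacent number 2 × 6! = 1440 (treat the pair as a block with 2 internal orders).
Complementary counting: 5040 − 1440 = 3600.

3600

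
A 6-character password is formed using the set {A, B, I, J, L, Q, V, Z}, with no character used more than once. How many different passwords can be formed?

20160

This is a permutation of 6 out of 8: P(8,6) = 8!/2!.
8 × 7 × 6 × 5 × 4 × 3 = 20160.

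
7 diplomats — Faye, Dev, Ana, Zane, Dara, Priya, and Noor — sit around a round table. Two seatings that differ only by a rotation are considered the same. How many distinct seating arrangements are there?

Fix one person's seat to break rotational symmetry; the remaining 6 people can be arranged in (6)! = 720 ways.

720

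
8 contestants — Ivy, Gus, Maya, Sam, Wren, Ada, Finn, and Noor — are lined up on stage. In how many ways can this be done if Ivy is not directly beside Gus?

30240

Of the 8! = 40320 arrangements, those with Ivy and Gus adjacent number 2 × 7! = 10080 (treat the pair as a block with 2 internal orders).
Complementary counting: 40320 − 10080 = 30240.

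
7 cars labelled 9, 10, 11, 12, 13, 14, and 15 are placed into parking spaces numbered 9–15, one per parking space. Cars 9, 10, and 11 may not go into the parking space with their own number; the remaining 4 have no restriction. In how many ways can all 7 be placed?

3216

Let Aᵢ (for i ∈ {9, 10, 11}) be the placements that put car i in its forbidden parking space. Any j of these fix j positions, leaving (7−j)! ways to fill the rest, and there are C(3,j) ways to pick which j.
By inclusion–exclusion, the number of valid placements is Σ_{j=0}^{3} (−1)^j C(3,j)·(7−j)!.
Computing: 5040 − 2160 + 360 − 24 = 3216.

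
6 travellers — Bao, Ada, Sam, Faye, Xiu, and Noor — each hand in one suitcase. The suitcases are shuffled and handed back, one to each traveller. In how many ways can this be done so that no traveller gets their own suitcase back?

Count assignments avoiding every fixed point. For any j of the 6 travellers fixed to their own suitcase, the other 6−j can be arranged in (6−j)! ways.
By inclusion–exclusion this is Σ_{j=0}^{6} (−1)^j C(6,j)·(6−j)!.
Computing: 720 − 720 + 360 − 120 + 30 − 6 + 1 = 265.

265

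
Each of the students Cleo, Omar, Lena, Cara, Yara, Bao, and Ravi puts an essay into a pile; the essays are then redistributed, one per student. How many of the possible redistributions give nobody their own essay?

This is the derangement count D_7: permutations of 7 items with no fixed point.
By inclusion–exclusion this is Σ_{j=0}^{7} (−1)^j C(7,j)·(7−j)!.
Computing: 5040 − 5040 + 2520 − 840 + 210 − 42 + 7 − 1 = 1854.

1854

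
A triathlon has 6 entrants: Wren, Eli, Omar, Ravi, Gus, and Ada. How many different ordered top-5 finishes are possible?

720

This is an ordered selection of 5 from 6: P(6,5).
That gives 6 × 5 × 4 × 3 × 2 = 720.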